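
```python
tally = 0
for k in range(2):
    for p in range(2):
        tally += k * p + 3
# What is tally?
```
Trace:
  tally=0
  tally=3, k=0, p=0
  tally=6, k=0, p=1
  tally=9, k=1, p=0
  tally=13, k=1, p=1

Final answer: 13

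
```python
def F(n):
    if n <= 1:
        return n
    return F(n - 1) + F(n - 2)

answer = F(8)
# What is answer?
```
Call trace (a repeated sub-call is expanded the first time; later identical calls just restate its return value):
F(n=8)
  F(n=7)
    F(n=6)
      F(n=5)
        F(n=4)
          F(n=3)
            F(n=2)
              F(n=1)
              -> return 1
              F(n=0)
              -> return 0
            -> return 1
            F(n=1)
            -> return 1
          -> return 2
          F(n=2) -> return 1  (same call as traced above)
        -> return 3
        F(n=3) -> return 2  (same call as traced above)
      -> return 5
      F(n=4) -> return 3  (same call as traced above)
    -> return 8
    F(n=5) -> return 5  (same call as traced above)
  -> return 13
  F(n=6) -> return 8  (same call as traced above)
-> return 21

Final answer: 21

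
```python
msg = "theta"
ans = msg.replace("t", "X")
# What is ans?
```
Trace:
  msg='theta'
  msg='theta', ans='XheXa'

Final answer: 'XheXa'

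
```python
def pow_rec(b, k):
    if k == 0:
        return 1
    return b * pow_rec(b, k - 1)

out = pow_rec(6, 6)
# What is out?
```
Call trace:
pow_rec(b=6, k=6)
  pow_rec(b=6, k=5)
    pow_rec(b=6, k=4)
      pow_rec(b=6, k=3)
        pow_rec(b=6, k=2)
          pow_rec(b=6, k=1)
            pow_rec(b=6, k=0)
            -> return 1
          -> return 6
        -> return 36
      -> return 216
    -> return 1296
  -> return 7776
-> return 46656

Final answer: 46656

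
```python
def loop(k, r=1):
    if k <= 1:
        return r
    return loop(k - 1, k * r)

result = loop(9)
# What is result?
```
Call trace:
loop(k=9, r=1)
  loop(k=8, r=9)
    loop(k=7, r=72)
      loop(k=6, r=504)
        loop(k=5, r=3024)
          loop(k=4, r=15120)
            loop(k=3, r=60480)
              loop(k=2, r=181440)
                loop(k=1, r=362880)
                -> return 362880
              -> return 362880
            -> return 362880
          -> return 362880
        -> return 362880
      -> return 362880
    -> return 362880
  -> return 362880
-> return 362880

Final answer: 362880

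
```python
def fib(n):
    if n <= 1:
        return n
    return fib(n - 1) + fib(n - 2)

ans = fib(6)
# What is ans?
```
Call trace (a repeated sub-call is expanded the first time; later identical calls just restate its return value):
fib(n=6)
  fib(n=5)
    fib(n=4)
      fib(n=3)
        fib(n=2)
          fib(n=1)
          -> return 1
          fib(n=0)
          -> return 0
        -> return 1
        fib(n=1)
        -> return 1
      -> return 2
      fib(n=2) -> return 1  (same call as traced above)
    -> return 3
    fib(n=3) -> return 2  (same call as traced above)
  -> return 5
  fib(n=4) -> return 3  (same call as traced above)
-> return 8

Final answer: 8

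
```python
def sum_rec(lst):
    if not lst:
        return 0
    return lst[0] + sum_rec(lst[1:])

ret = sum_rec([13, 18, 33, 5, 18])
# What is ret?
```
Call trace:
sum_rec(lst=[13, 18, 33, 5, 18])
  sum_rec(lst=[18, 33, 5, 18])
    sum_rec(lst=[33, 5, 18])
      sum_rec(lst=[5, 18])
        sum_rec(lst=[18])
          sum_rec(lst=[])
          -> return 0
        -> return 18
      -> return 23
    -> return 56
  -> return 74
-> return 87

Final answer: 87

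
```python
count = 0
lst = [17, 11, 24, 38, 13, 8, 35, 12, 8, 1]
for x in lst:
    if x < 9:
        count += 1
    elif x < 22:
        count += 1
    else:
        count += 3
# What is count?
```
Trace:
  count=0
  count=1, x=17
  count=2, x=11
  count=5, x=24
  count=8, x=38
  count=9, x=13
  count=10, x=8
  count=13, x=35
  count=14, x=12
  count=15, x=8
  count=16, x=1

Final answer: 16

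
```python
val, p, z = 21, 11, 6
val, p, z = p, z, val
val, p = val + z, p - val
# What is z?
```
Trace:
  val=21, p=11, z=6
  val=11, p=6, z=21
  val=32, p=-5, z=21

Final answer: 21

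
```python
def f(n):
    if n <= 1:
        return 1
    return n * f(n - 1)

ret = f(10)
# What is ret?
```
Call trace:
f(n=10)
  f(n=9)
    f(n=8)
      f(n=7)
        f(n=6)
          f(n=5)
            f(n=4)
              f(n=3)
                f(n=2)
                  f(n=1)
                  -> return 1
                -> return 2
              -> return 6
            -> return 24
          -> return 120
        -> return 720
      -> return 5040
    -> return 40320
  -> return 362880
-> return 3628800

Final answer: 3628800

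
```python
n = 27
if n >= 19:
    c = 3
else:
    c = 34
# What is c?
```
Trace:
  n=27
  n=27, c=3

Final answer: 3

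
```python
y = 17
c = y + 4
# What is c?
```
Trace:
  y=17
  y=17, c=21

Final answer: 21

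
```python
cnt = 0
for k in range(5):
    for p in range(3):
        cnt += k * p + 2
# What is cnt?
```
Trace:
  cnt=0
  cnt=2, k=0, p=0
  cnt=4, k=0, p=1
  cnt=6, k=0, p=2
  cnt=8, k=1, p=0
  cnt=11, k=1, p=1
  cnt=15, k=1, p=2
  cnt=17, k=2, p=0
  cnt=21, k=2, p=1
  cnt=27, k=2, p=2
  cnt=29, k=3, p=0
  cnt=34, k=3, p=1
  cnt=42, k=3, p=2
  cnt=44, k=4, p=0
  cnt=50, k=4, p=1
  cnt=60, k=4, p=2

Final answer: 60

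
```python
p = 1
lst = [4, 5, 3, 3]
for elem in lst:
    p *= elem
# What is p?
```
Trace:
  p=1
  p=4, elem=4
  p=20, elem=5
  p=60, elem=3
  p=180, elem=3

Final answer: 180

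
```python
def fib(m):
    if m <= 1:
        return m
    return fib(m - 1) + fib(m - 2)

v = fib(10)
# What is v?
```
Call trace (a repeated sub-call is expanded the first time; later identical calls just restate its return value):
fib(m=10)
  fib(m=9)
    fib(m=8)
      fib(m=7)
        fib(m=6)
          fib(m=5)
            fib(m=4)
              fib(m=3)
                fib(m=2)
                  fib(m=1)
                  -> return 1
                  fib(m=0)
                  -> return 0
                -> return 1
                fib(m=1)
                -> return 1
              -> return 2
              fib(m=2) -> return 1  (same call as traced above)
            -> return 3
            fib(m=3) -> return 2  (same call as traced above)
          -> return 5
          fib(m=4) -> return 3  (same call as traced above)
        -> return 8
        fib(m=5) -> return 5  (same call as traced above)
      -> return 13
      fib(m=6) -> return 8  (same call as traced above)
    -> return 21
    fib(m=7) -> return 13  (same call as traced above)
  -> return 34
  fib(m=8) -> return 21  (same call as traced above)
-> return 55

Final answer: 55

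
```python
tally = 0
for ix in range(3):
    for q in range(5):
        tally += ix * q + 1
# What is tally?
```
Trace:
  tally=0
  tally=1, ix=0, q=0
  tally=2, ix=0, q=1
  tally=3, ix=0, q=2
  tally=4, ix=0, q=3
  tally=5, ix=0, q=4
  tally=6, ix=1, q=0
  tally=8, ix=1, q=1
  tally=11, ix=1, q=2
  tally=15, ix=1, q=3
  tally=20, ix=1, q=4
  tally=21, ix=2, q=0
  tally=24, ix=2, q=1
  tally=29, ix=2, q=2
  tally=36, ix=2, q=3
  tally=45, ix=2, q=4

Final answer: 45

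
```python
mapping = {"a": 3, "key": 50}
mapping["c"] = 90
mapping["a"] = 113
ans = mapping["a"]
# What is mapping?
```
Trace:
  mapping={'a': 3, 'key': 50}
  mapping={'a': 3, 'key': 50, 'c': 90}
  mapping={'a': 113, 'key': 50, 'c': 90}
  mapping={'a': 113, 'key': 50, 'c': 90}, ans=113

Final answer: {'a': 113, 'key': 50, 'c': 90}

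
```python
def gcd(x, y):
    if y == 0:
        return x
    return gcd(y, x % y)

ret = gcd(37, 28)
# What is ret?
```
Call trace:
gcd(x=37, y=28)
  gcd(x=28, y=9)
    gcd(x=9, y=1)
      gcd(x=1, y=0)
      -> return 1
    -> return 1
  -> return 1
-> return 1

Final answer: 1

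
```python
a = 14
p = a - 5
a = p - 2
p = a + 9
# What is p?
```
Trace:
  a=14
  a=14, p=9
  a=7, p=9
  a=7, p=16

Final answer: 16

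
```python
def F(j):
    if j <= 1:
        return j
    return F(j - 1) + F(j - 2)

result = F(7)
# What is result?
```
Call trace (a repeated sub-call is expanded the first time; later identical calls just restate its return value):
F(j=7)
  F(j=6)
    F(j=5)
      F(j=4)
        F(j=3)
          F(j=2)
            F(j=1)
            -> return 1
            F(j=0)
            -> return 0
          -> return 1
          F(j=1)
          -> return 1
        -> return 2
        F(j=2) -> return 1  (same call as traced above)
      -> return 3
      F(j=3) -> return 2  (same call as traced above)
    -> return 5
    F(j=4) -> return 3  (same call as traced above)
  -> return 8
  F(j=5) -> return 5  (same call as traced above)
-> return 13

Final answer: 13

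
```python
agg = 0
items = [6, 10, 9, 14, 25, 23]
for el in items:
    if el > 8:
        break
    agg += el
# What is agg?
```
Trace:
  agg=0
  agg=6, el=6
  agg=6, el=10

Final answer: 6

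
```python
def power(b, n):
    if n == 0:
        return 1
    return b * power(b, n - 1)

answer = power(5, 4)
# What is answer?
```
Call trace:
power(b=5, n=4)
  power(b=5, n=3)
    power(b=5, n=2)
      power(b=5, n=1)
        power(b=5, n=0)
        -> return 1
      -> return 5
    -> return 25
  -> return 125
-> return 625

Final answer: 625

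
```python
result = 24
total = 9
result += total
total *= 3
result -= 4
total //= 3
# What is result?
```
Trace:
  result=24
  result=24, total=9
  result=33, total=9
  result=33, total=27
  result=29, total=27
  result=29, total=9

Final answer: 29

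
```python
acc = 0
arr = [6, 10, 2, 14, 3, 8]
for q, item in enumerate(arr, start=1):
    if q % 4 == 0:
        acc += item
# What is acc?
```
Trace:
  acc=0
  acc=0, q=1, item=6
  acc=0, q=2, item=10
  acc=0, q=3, item=2
  acc=14, q=4, item=14
  acc=14, q=5, item=3
  acc=14, q=6, item=8

Final answer: 14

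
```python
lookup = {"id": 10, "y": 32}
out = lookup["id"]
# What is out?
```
Trace:
  lookup={'id': 10, 'y': 32}
  lookup={'id': 10, 'y': 32}, out=10

Final answer: 10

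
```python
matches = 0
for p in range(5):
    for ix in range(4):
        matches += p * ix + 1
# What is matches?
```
Trace:
  matches=0
  matches=1, p=0, ix=0
  matches=2, p=0, ix=1
  matches=3, p=0, ix=2
  matches=4, p=0, ix=3
  matches=5, p=1, ix=0
  matches=7, p=1, ix=1
  matches=10, p=1, ix=2
  matches=14, p=1, ix=3
  matches=15, p=2, ix=0
  matches=18, p=2, ix=1
  matches=23, p=2, ix=2
  matches=30, p=2, ix=3
  matches=31, p=3, ix=0
  matches=35, p=3, ix=1
  matches=42, p=3, ix=2
  matches=52, p=3, ix=3
  matches=53, p=4, ix=0
  matches=58, p=4, ix=1
  matches=67, p=4, ix=2
  matches=80, p=4, ix=3

Final answer: 80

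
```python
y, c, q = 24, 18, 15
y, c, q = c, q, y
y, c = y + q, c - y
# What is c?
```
Trace:
  y=24, c=18, q=15
  y=18, c=15, q=24
  y=42, c=-3, q=24

Final answer: -3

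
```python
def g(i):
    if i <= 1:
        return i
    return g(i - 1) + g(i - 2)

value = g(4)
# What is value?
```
Call trace (a repeated sub-call is expanded the first time; later identical calls just restate its return value):
g(i=4)
  g(i=3)
    g(i=2)
      g(i=1)
      -> return 1
      g(i=0)
      -> return 0
    -> return 1
    g(i=1)
    -> return 1
  -> return 2
  g(i=2) -> return 1  (same call as traced above)
-> return 3

Final answer: 3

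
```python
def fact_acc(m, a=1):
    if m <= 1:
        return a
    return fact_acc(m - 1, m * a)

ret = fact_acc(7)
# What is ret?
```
Call trace:
fact_acc(m=7, a=1)
  fact_acc(m=6, a=7)
    fact_acc(m=5, a=42)
      fact_acc(m=4, a=210)
        fact_acc(m=3, a=840)
          fact_acc(m=2, a=2520)
            fact_acc(m=1, a=5040)
            -> return 5040
          -> return 5040
        -> return 5040
      -> return 5040
    -> return 5040
  -> return 5040
-> return 5040

Final answer: 5040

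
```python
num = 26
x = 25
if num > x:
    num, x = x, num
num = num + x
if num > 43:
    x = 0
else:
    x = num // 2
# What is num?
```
Trace:
  num=26
  num=26, x=25
  num=25, x=26
  num=51, x=26
  num=51, x=0

Final answer: 51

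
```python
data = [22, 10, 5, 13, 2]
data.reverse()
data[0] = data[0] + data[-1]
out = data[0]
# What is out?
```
Trace:
  data=[22, 10, 5, 13, 2]
  data=[2, 13, 5, 10, 22]
  data=[24, 13, 5, 10, 22]
  data=[24, 13, 5, 10, 22], out=24

Final answer: 24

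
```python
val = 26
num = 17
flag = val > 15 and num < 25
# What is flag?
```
Trace:
  val=26
  val=26, num=17
  val=26, num=17, flag=True

Final answer: True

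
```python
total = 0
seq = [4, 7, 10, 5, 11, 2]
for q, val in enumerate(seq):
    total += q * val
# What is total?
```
Trace:
  total=0
  total=0, q=0, val=4
  total=7, q=1, val=7
  total=27, q=2, val=10
  total=42, q=3, val=5
  total=86, q=4, val=11
  total=96, q=5, val=2

Final answer: 96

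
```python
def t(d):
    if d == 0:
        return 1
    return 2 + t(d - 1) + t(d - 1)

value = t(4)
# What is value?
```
Call trace (a repeated sub-call is expanded the first time; later identical calls just restate its return value):
t(d=4)
  t(d=3)
    t(d=2)
      t(d=1)
        t(d=0)
        -> return 1
        t(d=0)
        -> return 1
      -> return 4
      t(d=1) -> return 4  (same call as traced above)
    -> return 10
    t(d=2) -> return 10  (same call as traced above)
  -> return 22
  t(d=3) -> return 22  (same call as traced above)
-> return 46

Final answer: 46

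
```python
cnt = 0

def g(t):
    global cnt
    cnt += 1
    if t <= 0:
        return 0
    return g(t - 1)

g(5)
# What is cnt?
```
Call trace:
g(t=5)
  g(t=4)
    g(t=3)
      g(t=2)
        g(t=1)
          g(t=0)
          -> return 0
        -> return 0
      -> return 0
    -> return 0
  -> return 0
-> return 0

cnt is incremented once per call. g is entered once for each t = 5, 4, 3, 2, 1, 0 (the t <= 0 call returns without recursing), i.e. 5 + 1 calls.
cnt = 6

Final answer: 6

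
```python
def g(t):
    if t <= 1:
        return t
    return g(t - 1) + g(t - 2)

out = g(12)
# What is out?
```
Call trace (a repeated sub-call is expanded the first time; later identical calls just restate its return value):
g(t=12)
  g(t=11)
    g(t=10)
      g(t=9)
        g(t=8)
          g(t=7)
            g(t=6)
              g(t=5)
                g(t=4)
                  g(t=3)
                    g(t=2)
                      g(t=1)
                      -> return 1
                      g(t=0)
                      -> return 0
                    -> return 1
                    g(t=1)
                    -> return 1
                  -> return 2
                  g(t=2) -> return 1  (same call as traced above)
                -> return 3
                g(t=3) -> return 2  (same call as traced above)
              -> return 5
              g(t=4) -> return 3  (same call as traced above)
            -> return 8
            g(t=5) -> return 5  (same call as traced above)
          -> return 13
          g(t=6) -> return 8  (same call as traced above)
        -> return 21
        g(t=7) -> return 13  (same call as traced above)
      -> return 34
      g(t=8) -> return 21  (same call as traced above)
    -> return 55
    g(t=9) -> return 34  (same call as traced above)
  -> return 89
  g(t=10) -> return 55  (same call as traced above)
-> return 144

Final answer: 144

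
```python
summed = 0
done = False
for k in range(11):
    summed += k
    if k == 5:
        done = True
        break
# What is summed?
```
Trace:
  summed=0
  summed=0, done=False
  summed=0, done=False, k=0
  summed=1, done=False, k=1
  summed=3, done=False, k=2
  summed=6, done=False, k=3
  summed=10, done=False, k=4
  summed=15, done=True, k=5

Final answer: 15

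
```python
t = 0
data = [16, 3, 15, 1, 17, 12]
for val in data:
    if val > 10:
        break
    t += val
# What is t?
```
Trace:
  t=0
  t=0, val=16

Final answer: 0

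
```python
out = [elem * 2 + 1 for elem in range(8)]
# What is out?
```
Trace:
  elem=0
  elem=1
  elem=2
  elem=3
  elem=4
  elem=5
  elem=6
  elem=7
  out=[1, 3, 5, 7, 9, 11, 13, 15]

Final answer: [1, 3, 5, 7, 9, 11, 13, 15]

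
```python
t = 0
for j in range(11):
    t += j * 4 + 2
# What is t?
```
Trace:
  t=0
  t=2, j=0
  t=8, j=1
  t=18, j=2
  t=32, j=3
  t=50, j=4
  t=72, j=5
  t=98, j=6
  t=128, j=7
  t=162, j=8
  t=200, j=9
  t=242, j=10

Final answer: 242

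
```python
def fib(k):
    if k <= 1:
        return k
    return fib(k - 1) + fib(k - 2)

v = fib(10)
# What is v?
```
Call trace (a repeated sub-call is expanded the first time; later identical calls just restate its return value):
fib(k=10)
  fib(k=9)
    fib(k=8)
      fib(k=7)
        fib(k=6)
          fib(k=5)
            fib(k=4)
              fib(k=3)
                fib(k=2)
                  fib(k=1)
                  -> return 1
                  fib(k=0)
                  -> return 0
                -> return 1
                fib(k=1)
                -> return 1
              -> return 2
              fib(k=2) -> return 1  (same call as traced above)
            -> return 3
            fib(k=3) -> return 2  (same call as traced above)
          -> return 5
          fib(k=4) -> return 3  (same call as traced above)
        -> return 8
        fib(k=5) -> return 5  (same call as traced above)
      -> return 13
      fib(k=6) -> return 8  (same call as traced above)
    -> return 21
    fib(k=7) -> return 13  (same call as traced above)
  -> return 34
  fib(k=8) -> return 21  (same call as traced above)
-> return 55

Final answer: 55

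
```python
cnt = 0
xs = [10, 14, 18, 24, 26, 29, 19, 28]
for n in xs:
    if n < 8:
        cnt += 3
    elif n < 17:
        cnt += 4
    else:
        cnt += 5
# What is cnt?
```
Trace:
  cnt=0
  cnt=4, n=10
  cnt=8, n=14
  cnt=13, n=18
  cnt=18, n=24
  cnt=23, n=26
  cnt=28, n=29
  cnt=33, n=19
  cnt=38, n=28

Final answer: 38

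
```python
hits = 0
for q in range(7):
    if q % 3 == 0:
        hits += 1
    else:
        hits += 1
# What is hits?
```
Trace:
  hits=0
  hits=1, q=0
  hits=2, q=1
  hits=3, q=2
  hits=4, q=3
  hits=5, q=4
  hits=6, q=5
  hits=7, q=6

Final answer: 7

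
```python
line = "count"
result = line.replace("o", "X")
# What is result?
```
Trace:
  line='count'
  line='count', result='cXunt'

Final answer: 'cXunt'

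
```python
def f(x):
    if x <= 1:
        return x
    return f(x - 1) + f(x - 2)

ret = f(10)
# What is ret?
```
Call trace (a repeated sub-call is expanded the first time; later identical calls just restate its return value):
f(x=10)
  f(x=9)
    f(x=8)
      f(x=7)
        f(x=6)
          f(x=5)
            f(x=4)
              f(x=3)
                f(x=2)
                  f(x=1)
                  -> return 1
                  f(x=0)
                  -> return 0
                -> return 1
                f(x=1)
                -> return 1
              -> return 2
              f(x=2) -> return 1  (same call as traced above)
            -> return 3
            f(x=3) -> return 2  (same call as traced above)
          -> return 5
          f(x=4) -> return 3  (same call as traced above)
        -> return 8
        f(x=5) -> return 5  (same call as traced above)
      -> return 13
      f(x=6) -> return 8  (same call as traced above)
    -> return 21
    f(x=7) -> return 13  (same call as traced above)
  -> return 34
  f(x=8) -> return 21  (same call as traced above)
-> return 55

Final answer: 55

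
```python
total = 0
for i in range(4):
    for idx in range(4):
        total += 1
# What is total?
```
Trace:
  total=0
  total=1, i=0, idx=0
  total=2, i=0, idx=1
  total=3, i=0, idx=2
  total=4, i=0, idx=3
  total=5, i=1, idx=0
  total=6, i=1, idx=1
  total=7, i=1, idx=2
  total=8, i=1, idx=3
  total=9, i=2, idx=0
  total=10, i=2, idx=1
  total=11, i=2, idx=2
  total=12, i=2, idx=3
  total=13, i=3, idx=0
  total=14, i=3, idx=1
  total=15, i=3, idx=2
  total=16, i=3, idx=3

Final answer: 16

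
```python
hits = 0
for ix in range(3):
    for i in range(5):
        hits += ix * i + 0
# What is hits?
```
Trace:
  hits=0
  hits=0, ix=0, i=0
  hits=0, ix=0, i=1
  hits=0, ix=0, i=2
  hits=0, ix=0, i=3
  hits=0, ix=0, i=4
  hits=0, ix=1, i=0
  hits=1, ix=1, i=1
  hits=3, ix=1, i=2
  hits=6, ix=1, i=3
  hits=10, ix=1, i=4
  hits=10, ix=2, i=0
  hits=12, ix=2, i=1
  hits=16, ix=2, i=2
  hits=22, ix=2, i=3
  hits=30, ix=2, i=4

Final answer: 30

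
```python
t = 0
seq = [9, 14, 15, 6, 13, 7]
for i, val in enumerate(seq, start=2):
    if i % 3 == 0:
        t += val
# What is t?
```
Trace:
  t=0
  t=0, i=2, val=9
  t=14, i=3, val=14
  t=14, i=4, val=15
  t=14, i=5, val=6
  t=27, i=6, val=13
  t=27, i=7, val=7

Final answer: 27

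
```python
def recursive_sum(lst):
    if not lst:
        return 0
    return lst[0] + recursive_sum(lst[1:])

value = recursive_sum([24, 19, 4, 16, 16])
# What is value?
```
Call trace:
recursive_sum(lst=[24, 19, 4, 16, 16])
  recursive_sum(lst=[19, 4, 16, 16])
    recursive_sum(lst=[4, 16, 16])
      recursive_sum(lst=[16, 16])
        recursive_sum(lst=[16])
          recursive_sum(lst=[])
          -> return 0
        -> return 16
      -> return 32
    -> return 36
  -> return 55
-> return 79

Final answer: 79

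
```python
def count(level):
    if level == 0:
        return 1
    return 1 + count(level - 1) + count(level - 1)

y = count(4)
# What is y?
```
Call trace (a repeated sub-call is expanded the first time; later identical calls just restate its return value):
count(level=4)
  count(level=3)
    count(level=2)
      count(level=1)
        count(level=0)
        -> return 1
        count(level=0)
        -> return 1
      -> return 3
      count(level=1) -> return 3  (same call as traced above)
    -> return 7
    count(level=2) -> return 7  (same call as traced above)
  -> return 15
  count(level=3) -> return 15  (same call as traced above)
-> return 31

Final answer: 31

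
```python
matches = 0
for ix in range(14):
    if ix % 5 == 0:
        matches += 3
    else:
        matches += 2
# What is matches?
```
Trace:
  matches=0
  matches=3, ix=0
  matches=5, ix=1
  matches=7, ix=2
  matches=9, ix=3
  matches=11, ix=4
  matches=14, ix=5
  matches=16, ix=6
  matches=18, ix=7
  matches=20, ix=8
  matches=22, ix=9
  matches=25, ix=10
  matches=27, ix=11
  matches=29, ix=12
  matches=31, ix=13

Final answer: 31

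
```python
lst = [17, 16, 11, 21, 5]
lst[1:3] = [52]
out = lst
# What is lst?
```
Trace:
  lst=[17, 16, 11, 21, 5]
  lst=[17, 52, 21, 5]
  lst=[17, 52, 21, 5], out=[17, 52, 21, 5]

Final answer: [17, 52, 21, 5]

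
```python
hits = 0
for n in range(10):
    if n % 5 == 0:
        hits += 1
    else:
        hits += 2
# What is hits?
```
Trace:
  hits=0
  hits=1, n=0
  hits=3, n=1
  hits=5, n=2
  hits=7, n=3
  hits=9, n=4
  hits=10, n=5
  hits=12, n=6
  hits=14, n=7
  hits=16, n=8
  hits=18, n=9

Final answer: 18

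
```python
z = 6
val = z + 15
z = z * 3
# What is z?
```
Trace:
  z=6
  z=6, val=21
  z=18, val=21

Final answer: 18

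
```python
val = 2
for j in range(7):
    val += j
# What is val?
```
Trace:
  val=2
  val=2, j=0
  val=3, j=1
  val=5, j=2
  val=8, j=3
  val=12, j=4
  val=17, j=5
  val=23, j=6

Final answer: 23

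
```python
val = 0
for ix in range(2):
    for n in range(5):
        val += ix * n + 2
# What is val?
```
Trace:
  val=0
  val=2, ix=0, n=0
  val=4, ix=0, n=1
  val=6, ix=0, n=2
  val=8, ix=0, n=3
  val=10, ix=0, n=4
  val=12, ix=1, n=0
  val=15, ix=1, n=1
  val=19, ix=1, n=2
  val=24, ix=1, n=3
  val=30, ix=1, n=4

Final answer: 30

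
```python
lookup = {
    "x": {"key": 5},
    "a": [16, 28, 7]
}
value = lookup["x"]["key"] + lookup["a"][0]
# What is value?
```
Trace:
  lookup={'x': {'key': 5}, 'a': [16, 28, 7]}
  lookup={'x': {'key': 5}, 'a': [16, 28, 7]}, value=21

Final answer: 21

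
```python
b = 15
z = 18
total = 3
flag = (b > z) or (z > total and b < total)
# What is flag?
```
Trace:
  b=15
  b=15, z=18
  b=15, z=18, total=3
  b=15, z=18, total=3, flag=False

Final answer: False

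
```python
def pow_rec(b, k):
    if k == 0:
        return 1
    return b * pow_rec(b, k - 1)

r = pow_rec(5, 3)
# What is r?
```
Call trace:
pow_rec(b=5, k=3)
  pow_rec(b=5, k=2)
    pow_rec(b=5, k=1)
      pow_rec(b=5, k=0)
      -> return 1
    -> return 5
  -> return 25
-> return 125

Final answer: 125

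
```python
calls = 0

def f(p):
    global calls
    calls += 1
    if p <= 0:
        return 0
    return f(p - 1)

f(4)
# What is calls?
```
Call trace:
f(p=4)
  f(p=3)
    f(p=2)
      f(p=1)
        f(p=0)
        -> return 0
      -> return 0
    -> return 0
  -> return 0
-> return 0

calls is incremented once per call. f is entered once for each p = 4, 3, 2, 1, 0 (the p <= 0 call returns without recursing), i.e. 4 + 1 calls.
calls = 5

Final answer: 5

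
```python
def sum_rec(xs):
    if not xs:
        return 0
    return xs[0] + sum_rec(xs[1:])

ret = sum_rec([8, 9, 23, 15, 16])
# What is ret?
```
Call trace:
sum_rec(xs=[8, 9, 23, 15, 16])
  sum_rec(xs=[9, 23, 15, 16])
    sum_rec(xs=[23, 15, 16])
      sum_rec(xs=[15, 16])
        sum_rec(xs=[16])
          sum_rec(xs=[])
          -> return 0
        -> return 16
      -> return 31
    -> return 54
  -> return 63
-> return 71

Final answer: 71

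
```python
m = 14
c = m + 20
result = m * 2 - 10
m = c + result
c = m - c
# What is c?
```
Trace:
  m=14
  m=14, c=34
  m=14, c=34, result=18
  m=52, c=34, result=18
  m=52, c=18, result=18

Final answer: 18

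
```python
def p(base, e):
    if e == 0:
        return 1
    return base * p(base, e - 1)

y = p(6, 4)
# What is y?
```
Call trace:
p(base=6, e=4)
  p(base=6, e=3)
    p(base=6, e=2)
      p(base=6, e=1)
        p(base=6, e=0)
        -> return 1
      -> return 6
    -> return 36
  -> return 216
-> return 1296

Final answer: 1296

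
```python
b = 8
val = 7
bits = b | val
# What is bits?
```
Trace:
  b=8
  b=8, val=7
  b=8, val=7, bits=15

Final answer: 15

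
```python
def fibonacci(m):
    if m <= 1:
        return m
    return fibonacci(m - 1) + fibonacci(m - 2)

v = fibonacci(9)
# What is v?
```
Call trace (a repeated sub-call is expanded the first time; later identical calls just restate its return value):
fibonacci(m=9)
  fibonacci(m=8)
    fibonacci(m=7)
      fibonacci(m=6)
        fibonacci(m=5)
          fibonacci(m=4)
            fibonacci(m=3)
              fibonacci(m=2)
                fibonacci(m=1)
                -> return 1
                fibonacci(m=0)
                -> return 0
              -> return 1
              fibonacci(m=1)
              -> return 1
            -> return 2
            fibonacci(m=2) -> return 1  (same call as traced above)
          -> return 3
          fibonacci(m=3) -> return 2  (same call as traced above)
        -> return 5
        fibonacci(m=4) -> return 3  (same call as traced above)
      -> return 8
      fibonacci(m=5) -> return 5  (same call as traced above)
    -> return 13
    fibonacci(m=6) -> return 8  (same call as traced above)
  -> return 21
  fibonacci(m=7) -> return 13  (same call as traced above)
-> return 34

Final answer: 34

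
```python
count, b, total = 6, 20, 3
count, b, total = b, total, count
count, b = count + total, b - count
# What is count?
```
Trace:
  count=6, b=20, total=3
  count=20, b=3, total=6
  count=26, b=-17, total=6

Final answer: 26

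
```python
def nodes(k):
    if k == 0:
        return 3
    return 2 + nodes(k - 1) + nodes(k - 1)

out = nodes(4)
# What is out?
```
Call trace (a repeated sub-call is expanded the first time; later identical calls just restate its return value):
nodes(k=4)
  nodes(k=3)
    nodes(k=2)
      nodes(k=1)
        nodes(k=0)
        -> return 3
        nodes(k=0)
        -> return 3
      -> return 8
      nodes(k=1) -> return 8  (same call as traced above)
    -> return 18
    nodes(k=2) -> return 18  (same call as traced above)
  -> return 38
  nodes(k=3) -> return 38  (same call as traced above)
-> return 78

Final answer: 78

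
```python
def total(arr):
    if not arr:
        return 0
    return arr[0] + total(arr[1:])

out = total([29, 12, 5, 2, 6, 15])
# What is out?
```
Call trace:
total(arr=[29, 12, 5, 2, 6, 15])
  total(arr=[12, 5, 2, 6, 15])
    total(arr=[5, 2, 6, 15])
      total(arr=[2, 6, 15])
        total(arr=[6, 15])
          total(arr=[15])
            total(arr=[])
            -> return 0
          -> return 15
        -> return 21
      -> return 23
    -> return 28
  -> return 40
-> return 69

Final answer: 69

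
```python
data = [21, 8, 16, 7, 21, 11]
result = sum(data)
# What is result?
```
Trace:
  data=[21, 8, 16, 7, 21, 11]
  data=[21, 8, 16, 7, 21, 11], result=84

Final answer: 84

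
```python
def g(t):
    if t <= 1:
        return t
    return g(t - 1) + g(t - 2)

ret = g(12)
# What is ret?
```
Call trace (a repeated sub-call is expanded the first time; later identical calls just restate its return value):
g(t=12)
  g(t=11)
    g(t=10)
      g(t=9)
        g(t=8)
          g(t=7)
            g(t=6)
              g(t=5)
                g(t=4)
                  g(t=3)
                    g(t=2)
                      g(t=1)
                      -> return 1
                      g(t=0)
                      -> return 0
                    -> return 1
                    g(t=1)
                    -> return 1
                  -> return 2
                  g(t=2) -> return 1  (same call as traced above)
                -> return 3
                g(t=3) -> return 2  (same call as traced above)
              -> return 5
              g(t=4) -> return 3  (same call as traced above)
            -> return 8
            g(t=5) -> return 5  (same call as traced above)
          -> return 13
          g(t=6) -> return 8  (same call as traced above)
        -> return 21
        g(t=7) -> return 13  (same call as traced above)
      -> return 34
      g(t=8) -> return 21  (same call as traced above)
    -> return 55
    g(t=9) -> return 34  (same call as traced above)
  -> return 89
  g(t=10) -> return 55  (same call as traced above)
-> return 144

Final answer: 144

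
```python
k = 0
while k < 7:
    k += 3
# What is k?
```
Trace:
  k=0
  k=3
  k=6
  k=9

Final answer: 9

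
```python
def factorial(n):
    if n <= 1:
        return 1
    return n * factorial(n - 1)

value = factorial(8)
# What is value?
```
Call trace:
factorial(n=8)
  factorial(n=7)
    factorial(n=6)
      factorial(n=5)
        factorial(n=4)
          factorial(n=3)
            factorial(n=2)
              factorial(n=1)
              -> return 1
            -> return 2
          -> return 6
        -> return 24
      -> return 120
    -> return 720
  -> return 5040
-> return 40320

Final answer: 40320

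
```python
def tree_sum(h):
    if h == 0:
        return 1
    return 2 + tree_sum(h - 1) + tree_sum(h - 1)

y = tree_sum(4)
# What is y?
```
Call trace (a repeated sub-call is expanded the first time; later identical calls just restate its return value):
tree_sum(h=4)
  tree_sum(h=3)
    tree_sum(h=2)
      tree_sum(h=1)
        tree_sum(h=0)
        -> return 1
        tree_sum(h=0)
        -> return 1
      -> return 4
      tree_sum(h=1) -> return 4  (same call as traced above)
    -> return 10
    tree_sum(h=2) -> return 10  (same call as traced above)
  -> return 22
  tree_sum(h=3) -> return 22  (same call as traced above)
-> return 46

Final answer: 46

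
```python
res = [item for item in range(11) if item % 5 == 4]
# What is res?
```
Trace:
  item=0
  item=1
  item=2
  item=3
  item=4
  item=5
  item=6
  item=7
  item=8
  item=9
  item=10
  res=[4, 9]

Final answer: [4, 9]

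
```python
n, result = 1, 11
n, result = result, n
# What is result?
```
Trace:
  n=1, result=11
  n=11, result=1

Final answer: 1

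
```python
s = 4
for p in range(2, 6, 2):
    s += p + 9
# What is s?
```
Trace:
  s=4
  s=15, p=2
  s=28, p=4

Final answer: 28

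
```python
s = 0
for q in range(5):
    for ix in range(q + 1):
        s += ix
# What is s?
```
Trace:
  s=0
  s=0, q=0, ix=0
  s=0, q=1, ix=0
  s=1, q=1, ix=1
  s=1, q=2, ix=0
  s=2, q=2, ix=1
  s=4, q=2, ix=2
  s=4, q=3, ix=0
  s=5, q=3, ix=1
  s=7, q=3, ix=2
  s=10, q=3, ix=3
  s=10, q=4, ix=0
  s=11, q=4, ix=1
  s=13, q=4, ix=2
  s=16, q=4, ix=3
  s=20, q=4, ix=4

Final answer: 20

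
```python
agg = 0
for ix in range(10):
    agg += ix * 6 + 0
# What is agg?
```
Trace:
  agg=0
  agg=0, ix=0
  agg=6, ix=1
  agg=18, ix=2
  agg=36, ix=3
  agg=60, ix=4
  agg=90, ix=5
  agg=126, ix=6
  agg=168, ix=7
  agg=216, ix=8
  agg=270, ix=9

Final answer: 270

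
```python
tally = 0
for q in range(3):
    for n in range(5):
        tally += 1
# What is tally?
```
Trace:
  tally=0
  tally=1, q=0, n=0
  tally=2, q=0, n=1
  tally=3, q=0, n=2
  tally=4, q=0, n=3
  tally=5, q=0, n=4
  tally=6, q=1, n=0
  tally=7, q=1, n=1
  tally=8, q=1, n=2
  tally=9, q=1, n=3
  tally=10, q=1, n=4
  tally=11, q=2, n=0
  tally=12, q=2, n=1
  tally=13, q=2, n=2
  tally=14, q=2, n=3
  tally=15, q=2, n=4

Final answer: 15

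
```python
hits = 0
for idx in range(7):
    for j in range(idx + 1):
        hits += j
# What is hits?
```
Trace:
  hits=0
  hits=0, idx=0, j=0
  hits=0, idx=1, j=0
  hits=1, idx=1, j=1
  hits=1, idx=2, j=0
  hits=2, idx=2, j=1
  hits=4, idx=2, j=2
  hits=4, idx=3, j=0
  hits=5, idx=3, j=1
  hits=7, idx=3, j=2
  hits=10, idx=3, j=3
  hits=10, idx=4, j=0
  hits=11, idx=4, j=1
  hits=13, idx=4, j=2
  hits=16, idx=4, j=3
  hits=20, idx=4, j=4
  hits=20, idx=5, j=0
  hits=21, idx=5, j=1
  hits=23, idx=5, j=2
  hits=26, idx=5, j=3
  hits=30, idx=5, j=4
  hits=35, idx=5, j=5
  hits=35, idx=6, j=0
  hits=36, idx=6, j=1
  hits=38, idx=6, j=2
  hits=41, idx=6, j=3
  hits=45, idx=6, j=4
  hits=50, idx=6, j=5
  hits=56, idx=6, j=6

Final answer: 56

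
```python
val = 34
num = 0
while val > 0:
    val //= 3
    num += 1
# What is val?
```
Trace:
  val=34
  val=34, num=0
  val=11, num=1
  val=3, num=2
  val=1, num=3
  val=0, num=4

Final answer: 0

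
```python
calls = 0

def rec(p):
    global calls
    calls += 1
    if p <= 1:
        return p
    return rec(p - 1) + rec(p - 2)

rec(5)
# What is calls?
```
Call trace (a repeated sub-call is expanded the first time; later identical calls just restate its return value):
rec(p=5)
  rec(p=4)
    rec(p=3)
      rec(p=2)
        rec(p=1)
        -> return 1
        rec(p=0)
        -> return 0
      -> return 1
      rec(p=1)
      -> return 1
    -> return 2
    rec(p=2) -> return 1  (same call as traced above)
  -> return 3
  rec(p=3) -> return 2  (same call as traced above)
-> return 5

calls is incremented once per call, so count the calls in each subtree. Let C(p) = number of calls made by rec(p).
C(0) = C(1) = 1 (base case, no recursion); C(p) = 1 + C(p - 1) + C(p - 2) otherwise.
C(2) = 1 + C(1) + C(0) = 1 + 1 + 1 = 3
C(3) = 1 + C(2) + C(1) = 1 + 3 + 1 = 5
C(4) = 1 + C(3) + C(2) = 1 + 5 + 3 = 9
C(5) = 1 + C(4) + C(3) = 1 + 9 + 5 = 15
calls = C(5) = 15

Final answer: 15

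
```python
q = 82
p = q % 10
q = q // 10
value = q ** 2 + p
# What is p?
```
Trace:
  q=82
  q=82, p=2
  q=8, p=2
  q=8, p=2, value=66

Final answer: 2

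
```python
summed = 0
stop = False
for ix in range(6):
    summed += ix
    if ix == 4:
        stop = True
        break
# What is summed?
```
Trace:
  summed=0
  summed=0, stop=False
  summed=0, stop=False, ix=0
  summed=1, stop=False, ix=1
  summed=3, stop=False, ix=2
  summed=6, stop=False, ix=3
  summed=10, stop=True, ix=4

Final answer: 10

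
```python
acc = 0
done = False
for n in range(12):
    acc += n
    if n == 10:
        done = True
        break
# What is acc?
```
Trace:
  acc=0
  acc=0, done=False
  acc=0, done=False, n=0
  acc=1, done=False, n=1
  acc=3, done=False, n=2
  acc=6, done=False, n=3
  acc=10, done=False, n=4
  acc=15, done=False, n=5
  acc=21, done=False, n=6
  acc=28, done=False, n=7
  acc=36, done=False, n=8
  acc=45, done=False, n=9
  acc=55, done=True, n=10

Final answer: 55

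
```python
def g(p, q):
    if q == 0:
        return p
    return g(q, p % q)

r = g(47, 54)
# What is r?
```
Call trace:
g(p=47, q=54)
  g(p=54, q=47)
    g(p=47, q=7)
      g(p=7, q=5)
        g(p=5, q=2)
          g(p=2, q=1)
            g(p=1, q=0)
            -> return 1
          -> return 1
        -> return 1
      -> return 1
    -> return 1
  -> return 1
-> return 1

Final answer: 1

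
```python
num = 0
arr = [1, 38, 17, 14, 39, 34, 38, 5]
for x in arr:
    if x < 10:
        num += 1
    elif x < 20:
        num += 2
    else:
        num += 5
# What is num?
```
Trace:
  num=0
  num=1, x=1
  num=6, x=38
  num=8, x=17
  num=10, x=14
  num=15, x=39
  num=20, x=34
  num=25, x=38
  num=26, x=5

Final answer: 26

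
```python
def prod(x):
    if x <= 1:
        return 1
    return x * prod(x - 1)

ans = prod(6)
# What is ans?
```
Call trace:
prod(x=6)
  prod(x=5)
    prod(x=4)
      prod(x=3)
        prod(x=2)
          prod(x=1)
          -> return 1
        -> return 2
      -> return 6
    -> return 24
  -> return 120
-> return 720

Final answer: 720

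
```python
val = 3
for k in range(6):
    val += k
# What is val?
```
Trace:
  val=3
  val=3, k=0
  val=4, k=1
  val=6, k=2
  val=9, k=3
  val=13, k=4
  val=18, k=5

Final answer: 18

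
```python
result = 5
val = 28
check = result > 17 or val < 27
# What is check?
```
Trace:
  result=5
  result=5, val=28
  result=5, val=28, check=False

Final answer: False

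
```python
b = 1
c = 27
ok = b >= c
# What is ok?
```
Trace:
  b=1
  b=1, c=27
  b=1, c=27, ok=False

Final answer: False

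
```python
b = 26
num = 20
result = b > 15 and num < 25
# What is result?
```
Trace:
  b=26
  b=26, num=20
  b=26, num=20, result=True

Final answer: True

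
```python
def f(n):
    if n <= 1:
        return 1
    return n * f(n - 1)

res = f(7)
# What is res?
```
Call trace:
f(n=7)
  f(n=6)
    f(n=5)
      f(n=4)
        f(n=3)
          f(n=2)
            f(n=1)
            -> return 1
          -> return 2
        -> return 6
      -> return 24
    -> return 120
  -> return 720
-> return 5040

Final answer: 5040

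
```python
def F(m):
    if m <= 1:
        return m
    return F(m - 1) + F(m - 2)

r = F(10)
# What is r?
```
Call trace (a repeated sub-call is expanded the first time; later identical calls just restate its return value):
F(m=10)
  F(m=9)
    F(m=8)
      F(m=7)
        F(m=6)
          F(m=5)
            F(m=4)
              F(m=3)
                F(m=2)
                  F(m=1)
                  -> return 1
                  F(m=0)
                  -> return 0
                -> return 1
                F(m=1)
                -> return 1
              -> return 2
              F(m=2) -> return 1  (same call as traced above)
            -> return 3
            F(m=3) -> return 2  (same call as traced above)
          -> return 5
          F(m=4) -> return 3  (same call as traced above)
        -> return 8
        F(m=5) -> return 5  (same call as traced above)
      -> return 13
      F(m=6) -> return 8  (same call as traced above)
    -> return 21
    F(m=7) -> return 13  (same call as traced above)
  -> return 34
  F(m=8) -> return 21  (same call as traced above)
-> return 55

Final answer: 55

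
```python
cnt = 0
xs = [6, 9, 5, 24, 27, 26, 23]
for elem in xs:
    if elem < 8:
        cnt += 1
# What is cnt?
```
Trace:
  cnt=0
  cnt=1, elem=6
  cnt=1, elem=9
  cnt=2, elem=5
  cnt=2, elem=24
  cnt=2, elem=27
  cnt=2, elem=26
  cnt=2, elem=23

Final answer: 2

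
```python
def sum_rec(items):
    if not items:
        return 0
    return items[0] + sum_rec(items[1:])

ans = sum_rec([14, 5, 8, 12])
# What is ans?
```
Call trace:
sum_rec(items=[14, 5, 8, 12])
  sum_rec(items=[5, 8, 12])
    sum_rec(items=[8, 12])
      sum_rec(items=[12])
        sum_rec(items=[])
        -> return 0
      -> return 12
    -> return 20
  -> return 25
-> return 39

Final answer: 39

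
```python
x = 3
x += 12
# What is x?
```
Trace:
  x=3
  x=15

Final answer: 15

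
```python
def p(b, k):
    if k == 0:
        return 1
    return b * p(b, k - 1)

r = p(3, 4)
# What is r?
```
Call trace:
p(b=3, k=4)
  p(b=3, k=3)
    p(b=3, k=2)
      p(b=3, k=1)
        p(b=3, k=0)
        -> return 1
      -> return 3
    -> return 9
  -> return 27
-> return 81

Final answer: 81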